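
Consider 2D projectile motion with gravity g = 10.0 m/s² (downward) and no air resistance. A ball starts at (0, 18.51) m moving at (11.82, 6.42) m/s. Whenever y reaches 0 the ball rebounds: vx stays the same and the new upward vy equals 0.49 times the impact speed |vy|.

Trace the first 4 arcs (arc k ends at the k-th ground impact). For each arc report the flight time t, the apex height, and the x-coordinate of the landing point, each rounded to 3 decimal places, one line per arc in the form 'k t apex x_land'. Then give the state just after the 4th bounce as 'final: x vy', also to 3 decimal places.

1 2.670 20.571 31.563
2 1.988 4.939 55.059
3 0.974 1.186 66.572
4 0.477 0.285 72.213
final: 72.213 1.169

Arc 1: start y=18.510, vy=6.420 → t=2.670, apex=20.571, x_land=31.563, impact vy=-20.283
  bounce: vy ← 0.49·20.283 = 9.939
Arc 2: start y=0.000, vy=9.939 → t=1.988, apex=4.939, x_land=55.059, impact vy=-9.939
  bounce: vy ← 0.49·9.939 = 4.870
Arc 3: start y=0.000, vy=4.870 → t=0.974, apex=1.186, x_land=66.572, impact vy=-4.870
  bounce: vy ← 0.49·4.870 = 2.386
Arc 4: start y=0.000, vy=2.386 → t=0.477, apex=0.285, x_land=72.213, impact vy=-2.386
  bounce: vy ← 0.49·2.386 = 1.169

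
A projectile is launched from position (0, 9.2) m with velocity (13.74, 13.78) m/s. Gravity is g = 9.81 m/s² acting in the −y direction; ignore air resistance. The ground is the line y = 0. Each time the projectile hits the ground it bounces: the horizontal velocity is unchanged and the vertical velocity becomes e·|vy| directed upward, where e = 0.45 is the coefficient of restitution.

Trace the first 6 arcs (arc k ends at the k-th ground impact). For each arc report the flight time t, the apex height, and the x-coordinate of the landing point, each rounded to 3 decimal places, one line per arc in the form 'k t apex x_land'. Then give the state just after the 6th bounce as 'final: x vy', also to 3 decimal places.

Arc 1: start y=9.200, vy=13.780 → t=3.367, apex=18.878, x_land=46.256, impact vy=-19.246
  bounce: vy ← 0.45·19.246 = 8.661
Arc 2: start y=0.000, vy=8.661 → t=1.766, apex=3.823, x_land=70.516, impact vy=-8.661
  bounce: vy ← 0.45·8.661 = 3.897
Arc 3: start y=0.000, vy=3.897 → t=0.795, apex=0.774, x_land=81.433, impact vy=-3.897
  bounce: vy ← 0.45·3.897 = 1.754
Arc 4: start y=0.000, vy=1.754 → t=0.358, apex=0.157, x_land=86.346, impact vy=-1.754
  bounce: vy ← 0.45·1.754 = 0.789
Arc 5: start y=0.000, vy=0.789 → t=0.161, apex=0.032, x_land=88.556, impact vy=-0.789
  bounce: vy ← 0.45·0.789 = 0.355
Arc 6: start y=0.000, vy=0.355 → t=0.072, apex=0.006, x_land=89.551, impact vy=-0.355
  bounce: vy ← 0.45·0.355 = 0.160

1 3.367 18.878 46.256
2 1.766 3.823 70.516
3 0.795 0.774 81.433
4 0.358 0.157 86.346
5 0.161 0.032 88.556
6 0.072 0.006 89.551
final: 89.551 0.160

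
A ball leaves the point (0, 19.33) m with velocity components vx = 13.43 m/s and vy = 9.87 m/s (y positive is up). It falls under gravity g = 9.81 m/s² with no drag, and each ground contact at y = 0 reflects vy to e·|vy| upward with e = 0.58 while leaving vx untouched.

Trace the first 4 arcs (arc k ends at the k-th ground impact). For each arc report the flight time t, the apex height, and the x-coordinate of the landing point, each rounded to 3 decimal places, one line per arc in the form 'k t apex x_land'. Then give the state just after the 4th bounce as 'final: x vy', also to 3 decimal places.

Arc 1: start y=19.330, vy=9.870 → t=3.232, apex=24.295, x_land=43.401, impact vy=-21.833
  bounce: vy ← 0.58·21.833 = 12.663
Arc 2: start y=0.000, vy=12.663 → t=2.582, apex=8.173, x_land=78.073, impact vy=-12.663
  bounce: vy ← 0.58·12.663 = 7.345
Arc 3: start y=0.000, vy=7.345 → t=1.497, apex=2.749, x_land=98.183, impact vy=-7.345
  bounce: vy ← 0.58·7.345 = 4.260
Arc 4: start y=0.000, vy=4.260 → t=0.868, apex=0.925, x_land=109.846, impact vy=-4.260
  bounce: vy ← 0.58·4.260 = 2.471

1 3.232 24.295 43.401
2 2.582 8.173 78.073
3 1.497 2.749 98.183
4 0.868 0.925 109.846
final: 109.846 2.471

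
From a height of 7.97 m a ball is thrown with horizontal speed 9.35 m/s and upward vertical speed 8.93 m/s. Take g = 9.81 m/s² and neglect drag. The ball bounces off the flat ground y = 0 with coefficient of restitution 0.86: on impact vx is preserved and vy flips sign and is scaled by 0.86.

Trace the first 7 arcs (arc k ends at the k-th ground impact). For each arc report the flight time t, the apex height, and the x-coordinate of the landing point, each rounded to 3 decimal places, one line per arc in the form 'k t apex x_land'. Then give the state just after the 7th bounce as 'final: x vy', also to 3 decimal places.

1 2.477 12.034 23.157
2 2.694 8.901 48.347
3 2.317 6.583 70.011
4 1.993 4.869 88.642
5 1.714 3.601 104.664
6 1.474 2.663 118.443
7 1.267 1.970 130.294
final: 130.294 5.346

Arc 1: start y=7.970, vy=8.930 → t=2.477, apex=12.034, x_land=23.157, impact vy=-15.366
  bounce: vy ← 0.86·15.366 = 13.215
Arc 2: start y=0.000, vy=13.215 → t=2.694, apex=8.901, x_land=48.347, impact vy=-13.215
  bounce: vy ← 0.86·13.215 = 11.365
Arc 3: start y=0.000, vy=11.365 → t=2.317, apex=6.583, x_land=70.011, impact vy=-11.365
  bounce: vy ← 0.86·11.365 = 9.774
Arc 4: start y=0.000, vy=9.774 → t=1.993, apex=4.869, x_land=88.642, impact vy=-9.774
  bounce: vy ← 0.86·9.774 = 8.405
Arc 5: start y=0.000, vy=8.405 → t=1.714, apex=3.601, x_land=104.664, impact vy=-8.405
  bounce: vy ← 0.86·8.405 = 7.229
Arc 6: start y=0.000, vy=7.229 → t=1.474, apex=2.663, x_land=118.443, impact vy=-7.229
  bounce: vy ← 0.86·7.229 = 6.217
Arc 7: start y=0.000, vy=6.217 → t=1.267, apex=1.970, x_land=130.294, impact vy=-6.217
  bounce: vy ← 0.86·6.217 = 5.346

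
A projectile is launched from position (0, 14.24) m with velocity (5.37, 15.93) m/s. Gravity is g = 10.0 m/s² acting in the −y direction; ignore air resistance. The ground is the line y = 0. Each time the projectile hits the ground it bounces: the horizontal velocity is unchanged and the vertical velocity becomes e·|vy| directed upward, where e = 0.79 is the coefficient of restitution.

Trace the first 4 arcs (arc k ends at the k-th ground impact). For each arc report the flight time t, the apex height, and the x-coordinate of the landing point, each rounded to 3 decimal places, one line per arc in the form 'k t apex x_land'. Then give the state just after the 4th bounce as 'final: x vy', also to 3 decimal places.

Arc 1: start y=14.240, vy=15.930 → t=3.914, apex=26.928, x_land=21.017, impact vy=-23.207
  bounce: vy ← 0.79·23.207 = 18.334
Arc 2: start y=0.000, vy=18.334 → t=3.667, apex=16.806, x_land=40.707, impact vy=-18.334
  bounce: vy ← 0.79·18.334 = 14.483
Arc 3: start y=0.000, vy=14.483 → t=2.897, apex=10.489, x_land=56.262, impact vy=-14.483
  bounce: vy ← 0.79·14.483 = 11.442
Arc 4: start y=0.000, vy=11.442 → t=2.288, apex=6.546, x_land=68.551, impact vy=-11.442
  bounce: vy ← 0.79·11.442 = 9.039

1 3.914 26.928 21.017
2 3.667 16.806 40.707
3 2.897 10.489 56.262
4 2.288 6.546 68.551
final: 68.551 9.039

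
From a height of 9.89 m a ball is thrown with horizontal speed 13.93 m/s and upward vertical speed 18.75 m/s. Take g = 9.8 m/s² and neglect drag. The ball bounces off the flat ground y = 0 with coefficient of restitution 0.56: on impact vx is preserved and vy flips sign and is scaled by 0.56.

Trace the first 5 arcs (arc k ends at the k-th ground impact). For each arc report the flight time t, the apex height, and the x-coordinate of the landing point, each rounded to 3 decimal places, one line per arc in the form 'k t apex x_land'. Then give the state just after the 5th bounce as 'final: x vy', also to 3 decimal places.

1 4.296 27.827 59.848
2 2.669 8.727 97.027
3 1.495 2.737 117.848
4 0.837 0.858 129.507
5 0.469 0.269 136.037
final: 136.037 1.286

Arc 1: start y=9.890, vy=18.750 → t=4.296, apex=27.827, x_land=59.848, impact vy=-23.354
  bounce: vy ← 0.56·23.354 = 13.078
Arc 2: start y=0.000, vy=13.078 → t=2.669, apex=8.727, x_land=97.027, impact vy=-13.078
  bounce: vy ← 0.56·13.078 = 7.324
Arc 3: start y=0.000, vy=7.324 → t=1.495, apex=2.737, x_land=117.848, impact vy=-7.324
  bounce: vy ← 0.56·7.324 = 4.101
Arc 4: start y=0.000, vy=4.101 → t=0.837, apex=0.858, x_land=129.507, impact vy=-4.101
  bounce: vy ← 0.56·4.101 = 2.297
Arc 5: start y=0.000, vy=2.297 → t=0.469, apex=0.269, x_land=136.037, impact vy=-2.297
  bounce: vy ← 0.56·2.297 = 1.286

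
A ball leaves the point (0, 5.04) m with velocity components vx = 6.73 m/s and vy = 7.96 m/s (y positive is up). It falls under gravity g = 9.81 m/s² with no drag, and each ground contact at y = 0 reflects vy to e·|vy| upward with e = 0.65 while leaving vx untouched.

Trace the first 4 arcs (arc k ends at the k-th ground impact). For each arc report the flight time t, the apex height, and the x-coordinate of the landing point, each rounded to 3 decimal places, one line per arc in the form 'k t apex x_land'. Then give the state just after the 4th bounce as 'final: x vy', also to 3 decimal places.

Arc 1: start y=5.040, vy=7.960 → t=2.110, apex=8.269, x_land=14.199, impact vy=-12.738
  bounce: vy ← 0.65·12.738 = 8.279
Arc 2: start y=0.000, vy=8.279 → t=1.688, apex=3.494, x_land=25.559, impact vy=-8.279
  bounce: vy ← 0.65·8.279 = 5.382
Arc 3: start y=0.000, vy=5.382 → t=1.097, apex=1.476, x_land=32.943, impact vy=-5.382
  bounce: vy ← 0.65·5.382 = 3.498
Arc 4: start y=0.000, vy=3.498 → t=0.713, apex=0.624, x_land=37.743, impact vy=-3.498
  bounce: vy ← 0.65·3.498 = 2.274

1 2.110 8.269 14.199
2 1.688 3.494 25.559
3 1.097 1.476 32.943
4 0.713 0.624 37.743
final: 37.743 2.274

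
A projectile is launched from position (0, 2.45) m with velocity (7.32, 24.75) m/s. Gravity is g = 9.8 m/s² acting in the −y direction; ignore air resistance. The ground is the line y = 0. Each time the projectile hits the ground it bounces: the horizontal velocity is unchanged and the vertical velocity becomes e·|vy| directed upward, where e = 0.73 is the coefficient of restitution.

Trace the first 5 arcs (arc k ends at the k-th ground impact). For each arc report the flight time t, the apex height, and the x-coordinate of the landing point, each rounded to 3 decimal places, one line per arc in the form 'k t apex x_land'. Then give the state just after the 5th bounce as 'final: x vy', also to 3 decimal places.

1 5.148 33.703 37.684
2 3.829 17.960 65.713
3 2.795 9.571 86.174
4 2.040 5.100 101.110
5 1.490 2.718 112.014
final: 112.014 5.328

Arc 1: start y=2.450, vy=24.750 → t=5.148, apex=33.703, x_land=37.684, impact vy=-25.702
  bounce: vy ← 0.73·25.702 = 18.762
Arc 2: start y=0.000, vy=18.762 → t=3.829, apex=17.960, x_land=65.713, impact vy=-18.762
  bounce: vy ← 0.73·18.762 = 13.696
Arc 3: start y=0.000, vy=13.696 → t=2.795, apex=9.571, x_land=86.174, impact vy=-13.696
  bounce: vy ← 0.73·13.696 = 9.998
Arc 4: start y=0.000, vy=9.998 → t=2.040, apex=5.100, x_land=101.110, impact vy=-9.998
  bounce: vy ← 0.73·9.998 = 7.299
Arc 5: start y=0.000, vy=7.299 → t=1.490, apex=2.718, x_land=112.014, impact vy=-7.299
  bounce: vy ← 0.73·7.299 = 5.328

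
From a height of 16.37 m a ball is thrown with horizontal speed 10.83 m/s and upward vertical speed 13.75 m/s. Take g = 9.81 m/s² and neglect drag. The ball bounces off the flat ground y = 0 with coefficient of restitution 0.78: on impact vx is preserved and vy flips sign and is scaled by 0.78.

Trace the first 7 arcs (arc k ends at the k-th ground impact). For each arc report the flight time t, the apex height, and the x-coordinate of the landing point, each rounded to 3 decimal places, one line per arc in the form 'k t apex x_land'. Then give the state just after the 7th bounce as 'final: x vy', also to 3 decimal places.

Arc 1: start y=16.370, vy=13.750 → t=3.704, apex=26.006, x_land=40.117, impact vy=-22.589
  bounce: vy ← 0.78·22.589 = 17.619
Arc 2: start y=0.000, vy=17.619 → t=3.592, apex=15.822, x_land=79.019, impact vy=-17.619
  bounce: vy ← 0.78·17.619 = 13.743
Arc 3: start y=0.000, vy=13.743 → t=2.802, apex=9.626, x_land=109.362, impact vy=-13.743
  bounce: vy ← 0.78·13.743 = 10.719
Arc 4: start y=0.000, vy=10.719 → t=2.185, apex=5.857, x_land=133.030, impact vy=-10.719
  bounce: vy ← 0.78·10.719 = 8.361
Arc 5: start y=0.000, vy=8.361 → t=1.705, apex=3.563, x_land=151.491, impact vy=-8.361
  bounce: vy ← 0.78·8.361 = 6.522
Arc 6: start y=0.000, vy=6.522 → t=1.330, apex=2.168, x_land=165.891, impact vy=-6.522
  bounce: vy ← 0.78·6.522 = 5.087
Arc 7: start y=0.000, vy=5.087 → t=1.037, apex=1.319, x_land=177.123, impact vy=-5.087
  bounce: vy ← 0.78·5.087 = 3.968

1 3.704 26.006 40.117
2 3.592 15.822 79.019
3 2.802 9.626 109.362
4 2.185 5.857 133.030
5 1.705 3.563 151.491
6 1.330 2.168 165.891
7 1.037 1.319 177.123
final: 177.123 3.968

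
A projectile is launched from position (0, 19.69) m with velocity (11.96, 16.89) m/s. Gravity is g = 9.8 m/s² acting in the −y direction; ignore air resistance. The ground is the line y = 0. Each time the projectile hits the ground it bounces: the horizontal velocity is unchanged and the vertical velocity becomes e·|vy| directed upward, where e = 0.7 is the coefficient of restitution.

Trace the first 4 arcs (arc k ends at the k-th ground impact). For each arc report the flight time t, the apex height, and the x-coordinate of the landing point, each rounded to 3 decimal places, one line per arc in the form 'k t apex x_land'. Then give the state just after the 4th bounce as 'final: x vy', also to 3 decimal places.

1 4.367 34.245 52.230
2 3.701 16.780 96.495
3 2.591 8.222 127.480
4 1.814 4.029 149.170
final: 149.170 6.220

Arc 1: start y=19.690, vy=16.890 → t=4.367, apex=34.245, x_land=52.230, impact vy=-25.907
  bounce: vy ← 0.7·25.907 = 18.135
Arc 2: start y=0.000, vy=18.135 → t=3.701, apex=16.780, x_land=96.495, impact vy=-18.135
  bounce: vy ← 0.7·18.135 = 12.695
Arc 3: start y=0.000, vy=12.695 → t=2.591, apex=8.222, x_land=127.480, impact vy=-12.695
  bounce: vy ← 0.7·12.695 = 8.886
Arc 4: start y=0.000, vy=8.886 → t=1.814, apex=4.029, x_land=149.170, impact vy=-8.886
  bounce: vy ← 0.7·8.886 = 6.220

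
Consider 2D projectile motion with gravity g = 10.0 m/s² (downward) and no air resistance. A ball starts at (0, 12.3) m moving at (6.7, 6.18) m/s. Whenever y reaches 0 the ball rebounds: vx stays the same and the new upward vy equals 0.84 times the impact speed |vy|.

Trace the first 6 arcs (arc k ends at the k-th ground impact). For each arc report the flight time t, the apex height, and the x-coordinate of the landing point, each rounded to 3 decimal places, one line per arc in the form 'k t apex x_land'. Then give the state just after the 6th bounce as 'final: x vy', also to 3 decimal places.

Arc 1: start y=12.300, vy=6.180 → t=2.304, apex=14.210, x_land=15.435, impact vy=-16.858
  bounce: vy ← 0.84·16.858 = 14.161
Arc 2: start y=0.000, vy=14.161 → t=2.832, apex=10.026, x_land=34.411, impact vy=-14.161
  bounce: vy ← 0.84·14.161 = 11.895
Arc 3: start y=0.000, vy=11.895 → t=2.379, apex=7.075, x_land=50.350, impact vy=-11.895
  bounce: vy ← 0.84·11.895 = 9.992
Arc 4: start y=0.000, vy=9.992 → t=1.998, apex=4.992, x_land=63.739, impact vy=-9.992
  bounce: vy ← 0.84·9.992 = 8.393
Arc 5: start y=0.000, vy=8.393 → t=1.679, apex=3.522, x_land=74.986, impact vy=-8.393
  bounce: vy ← 0.84·8.393 = 7.050
Arc 6: start y=0.000, vy=7.050 → t=1.410, apex=2.485, x_land=84.433, impact vy=-7.050
  bounce: vy ← 0.84·7.050 = 5.922

1 2.304 14.210 15.435
2 2.832 10.026 34.411
3 2.379 7.075 50.350
4 1.998 4.992 63.739
5 1.679 3.522 74.986
6 1.410 2.485 84.433
final: 84.433 5.922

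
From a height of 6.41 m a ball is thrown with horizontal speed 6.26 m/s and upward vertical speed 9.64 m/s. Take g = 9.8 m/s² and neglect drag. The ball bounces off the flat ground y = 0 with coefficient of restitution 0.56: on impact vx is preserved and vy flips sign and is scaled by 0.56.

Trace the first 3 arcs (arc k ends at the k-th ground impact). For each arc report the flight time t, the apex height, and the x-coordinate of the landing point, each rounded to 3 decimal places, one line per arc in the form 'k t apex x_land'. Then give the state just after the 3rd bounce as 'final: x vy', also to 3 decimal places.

Arc 1: start y=6.410, vy=9.640 → t=2.492, apex=11.151, x_land=15.601, impact vy=-14.784
  bounce: vy ← 0.56·14.784 = 8.279
Arc 2: start y=0.000, vy=8.279 → t=1.690, apex=3.497, x_land=26.178, impact vy=-8.279
  bounce: vy ← 0.56·8.279 = 4.636
Arc 3: start y=0.000, vy=4.636 → t=0.946, apex=1.097, x_land=32.101, impact vy=-4.636
  bounce: vy ← 0.56·4.636 = 2.596

1 2.492 11.151 15.601
2 1.690 3.497 26.178
3 0.946 1.097 32.101
final: 32.101 2.596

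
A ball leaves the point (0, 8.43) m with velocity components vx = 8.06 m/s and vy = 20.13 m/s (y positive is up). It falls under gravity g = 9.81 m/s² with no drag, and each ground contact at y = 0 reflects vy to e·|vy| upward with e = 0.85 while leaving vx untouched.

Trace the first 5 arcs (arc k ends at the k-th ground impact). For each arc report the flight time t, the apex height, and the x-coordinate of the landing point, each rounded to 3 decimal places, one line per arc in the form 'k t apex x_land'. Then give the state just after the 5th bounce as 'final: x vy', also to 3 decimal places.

1 4.487 29.083 36.165
2 4.140 21.013 69.530
3 3.519 15.182 97.890
4 2.991 10.969 121.996
5 2.542 7.925 142.486
final: 142.486 10.599

Arc 1: start y=8.430, vy=20.130 → t=4.487, apex=29.083, x_land=36.165, impact vy=-23.888
  bounce: vy ← 0.85·23.888 = 20.304
Arc 2: start y=0.000, vy=20.304 → t=4.140, apex=21.013, x_land=69.530, impact vy=-20.304
  bounce: vy ← 0.85·20.304 = 17.259
Arc 3: start y=0.000, vy=17.259 → t=3.519, apex=15.182, x_land=97.890, impact vy=-17.259
  bounce: vy ← 0.85·17.259 = 14.670
Arc 4: start y=0.000, vy=14.670 → t=2.991, apex=10.969, x_land=121.996, impact vy=-14.670
  bounce: vy ← 0.85·14.670 = 12.469
Arc 5: start y=0.000, vy=12.469 → t=2.542, apex=7.925, x_land=142.486, impact vy=-12.469
  bounce: vy ← 0.85·12.469 = 10.599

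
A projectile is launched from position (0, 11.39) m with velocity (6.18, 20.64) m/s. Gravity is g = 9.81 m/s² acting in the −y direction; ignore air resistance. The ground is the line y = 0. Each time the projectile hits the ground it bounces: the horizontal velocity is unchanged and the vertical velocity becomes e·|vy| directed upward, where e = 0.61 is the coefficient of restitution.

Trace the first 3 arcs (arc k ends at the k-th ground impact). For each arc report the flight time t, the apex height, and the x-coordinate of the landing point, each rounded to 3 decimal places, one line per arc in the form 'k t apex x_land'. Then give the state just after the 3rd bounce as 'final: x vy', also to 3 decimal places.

1 4.702 33.103 29.057
2 3.169 12.318 48.644
3 1.933 4.583 60.592
final: 60.592 5.785

Arc 1: start y=11.390, vy=20.640 → t=4.702, apex=33.103, x_land=29.057, impact vy=-25.485
  bounce: vy ← 0.61·25.485 = 15.546
Arc 2: start y=0.000, vy=15.546 → t=3.169, apex=12.318, x_land=48.644, impact vy=-15.546
  bounce: vy ← 0.61·15.546 = 9.483
Arc 3: start y=0.000, vy=9.483 → t=1.933, apex=4.583, x_land=60.592, impact vy=-9.483
  bounce: vy ← 0.61·9.483 = 5.785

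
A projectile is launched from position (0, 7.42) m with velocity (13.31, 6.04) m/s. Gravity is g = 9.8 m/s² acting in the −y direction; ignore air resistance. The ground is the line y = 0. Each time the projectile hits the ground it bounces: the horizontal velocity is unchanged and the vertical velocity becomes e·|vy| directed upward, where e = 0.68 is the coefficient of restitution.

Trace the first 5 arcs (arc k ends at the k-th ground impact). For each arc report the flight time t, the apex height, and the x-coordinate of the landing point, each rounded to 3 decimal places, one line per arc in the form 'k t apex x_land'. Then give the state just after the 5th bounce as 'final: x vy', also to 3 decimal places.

1 1.993 9.281 26.522
2 1.872 4.292 51.434
3 1.273 1.984 68.375
4 0.865 0.918 79.895
5 0.589 0.424 87.728
final: 87.728 1.961

Arc 1: start y=7.420, vy=6.040 → t=1.993, apex=9.281, x_land=26.522, impact vy=-13.488
  bounce: vy ← 0.68·13.488 = 9.172
Arc 2: start y=0.000, vy=9.172 → t=1.872, apex=4.292, x_land=51.434, impact vy=-9.172
  bounce: vy ← 0.68·9.172 = 6.237
Arc 3: start y=0.000, vy=6.237 → t=1.273, apex=1.984, x_land=68.375, impact vy=-6.237
  bounce: vy ← 0.68·6.237 = 4.241
Arc 4: start y=0.000, vy=4.241 → t=0.865, apex=0.918, x_land=79.895, impact vy=-4.241
  bounce: vy ← 0.68·4.241 = 2.884
Arc 5: start y=0.000, vy=2.884 → t=0.589, apex=0.424, x_land=87.728, impact vy=-2.884
  bounce: vy ← 0.68·2.884 = 1.961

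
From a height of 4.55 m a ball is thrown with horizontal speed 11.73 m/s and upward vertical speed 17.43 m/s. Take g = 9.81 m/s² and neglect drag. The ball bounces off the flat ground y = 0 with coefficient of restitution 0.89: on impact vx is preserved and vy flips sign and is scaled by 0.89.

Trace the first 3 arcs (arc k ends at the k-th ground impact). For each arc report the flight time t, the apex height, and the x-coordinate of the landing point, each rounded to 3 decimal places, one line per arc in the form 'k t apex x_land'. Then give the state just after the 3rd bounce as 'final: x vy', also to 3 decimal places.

Arc 1: start y=4.550, vy=17.430 → t=3.798, apex=20.034, x_land=44.548, impact vy=-19.826
  bounce: vy ← 0.89·19.826 = 17.645
Arc 2: start y=0.000, vy=17.645 → t=3.597, apex=15.869, x_land=86.745, impact vy=-17.645
  bounce: vy ← 0.89·17.645 = 15.704
Arc 3: start y=0.000, vy=15.704 → t=3.202, apex=12.570, x_land=124.301, impact vy=-15.704
  bounce: vy ← 0.89·15.704 = 13.977

1 3.798 20.034 44.548
2 3.597 15.869 86.745
3 3.202 12.570 124.301
final: 124.301 13.977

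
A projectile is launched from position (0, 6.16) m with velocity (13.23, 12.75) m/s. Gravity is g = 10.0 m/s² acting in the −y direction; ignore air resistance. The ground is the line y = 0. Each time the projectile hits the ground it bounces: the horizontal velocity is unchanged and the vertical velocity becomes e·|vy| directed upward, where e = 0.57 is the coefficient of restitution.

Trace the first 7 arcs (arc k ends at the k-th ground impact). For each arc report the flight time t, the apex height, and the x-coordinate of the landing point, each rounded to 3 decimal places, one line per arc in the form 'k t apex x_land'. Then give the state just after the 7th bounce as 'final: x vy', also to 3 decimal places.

Arc 1: start y=6.160, vy=12.750 → t=2.965, apex=14.288, x_land=39.233, impact vy=-16.905
  bounce: vy ← 0.57·16.905 = 9.636
Arc 2: start y=0.000, vy=9.636 → t=1.927, apex=4.642, x_land=64.729, impact vy=-9.636
  bounce: vy ← 0.57·9.636 = 5.492
Arc 3: start y=0.000, vy=5.492 → t=1.098, apex=1.508, x_land=79.261, impact vy=-5.492
  bounce: vy ← 0.57·5.492 = 3.131
Arc 4: start y=0.000, vy=3.131 → t=0.626, apex=0.490, x_land=87.545, impact vy=-3.131
  bounce: vy ← 0.57·3.131 = 1.784
Arc 5: start y=0.000, vy=1.784 → t=0.357, apex=0.159, x_land=92.266, impact vy=-1.784
  bounce: vy ← 0.57·1.784 = 1.017
Arc 6: start y=0.000, vy=1.017 → t=0.203, apex=0.052, x_land=94.958, impact vy=-1.017
  bounce: vy ← 0.57·1.017 = 0.580
Arc 7: start y=0.000, vy=0.580 → t=0.116, apex=0.017, x_land=96.492, impact vy=-0.580
  bounce: vy ← 0.57·0.580 = 0.330

1 2.965 14.288 39.233
2 1.927 4.642 64.729
3 1.098 1.508 79.261
4 0.626 0.490 87.545
5 0.357 0.159 92.266
6 0.203 0.052 94.958
7 0.116 0.017 96.492
final: 96.492 0.330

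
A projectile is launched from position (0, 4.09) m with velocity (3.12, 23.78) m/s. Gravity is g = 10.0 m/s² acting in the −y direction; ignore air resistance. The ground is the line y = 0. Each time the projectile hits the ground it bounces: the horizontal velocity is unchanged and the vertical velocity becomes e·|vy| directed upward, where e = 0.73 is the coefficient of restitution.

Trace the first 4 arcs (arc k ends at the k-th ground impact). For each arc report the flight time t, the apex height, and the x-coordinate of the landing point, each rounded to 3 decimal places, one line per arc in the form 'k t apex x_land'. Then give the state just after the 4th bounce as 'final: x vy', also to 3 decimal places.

Arc 1: start y=4.090, vy=23.780 → t=4.922, apex=32.364, x_land=15.357, impact vy=-25.442
  bounce: vy ← 0.73·25.442 = 18.573
Arc 2: start y=0.000, vy=18.573 → t=3.715, apex=17.247, x_land=26.946, impact vy=-18.573
  bounce: vy ← 0.73·18.573 = 13.558
Arc 3: start y=0.000, vy=13.558 → t=2.712, apex=9.191, x_land=35.407, impact vy=-13.558
  bounce: vy ← 0.73·13.558 = 9.897
Arc 4: start y=0.000, vy=9.897 → t=1.979, apex=4.898, x_land=41.583, impact vy=-9.897
  bounce: vy ← 0.73·9.897 = 7.225

1 4.922 32.364 15.357
2 3.715 17.247 26.946
3 2.712 9.191 35.407
4 1.979 4.898 41.583
final: 41.583 7.225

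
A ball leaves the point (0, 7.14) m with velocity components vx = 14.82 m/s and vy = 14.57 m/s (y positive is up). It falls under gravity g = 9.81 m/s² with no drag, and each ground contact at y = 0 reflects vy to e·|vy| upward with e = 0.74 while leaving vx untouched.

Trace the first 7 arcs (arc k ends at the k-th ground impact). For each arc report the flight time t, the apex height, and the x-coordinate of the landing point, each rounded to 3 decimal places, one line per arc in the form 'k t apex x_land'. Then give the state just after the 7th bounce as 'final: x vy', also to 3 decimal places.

1 3.399 17.960 50.369
2 2.832 9.835 92.339
3 2.096 5.386 123.397
4 1.551 2.949 146.380
5 1.148 1.615 163.388
6 0.849 0.884 175.973
7 0.628 0.484 185.286
final: 185.286 2.281

Arc 1: start y=7.140, vy=14.570 → t=3.399, apex=17.960, x_land=50.369, impact vy=-18.772
  bounce: vy ← 0.74·18.772 = 13.891
Arc 2: start y=0.000, vy=13.891 → t=2.832, apex=9.835, x_land=92.339, impact vy=-13.891
  bounce: vy ← 0.74·13.891 = 10.279
Arc 3: start y=0.000, vy=10.279 → t=2.096, apex=5.386, x_land=123.397, impact vy=-10.279
  bounce: vy ← 0.74·10.279 = 7.607
Arc 4: start y=0.000, vy=7.607 → t=1.551, apex=2.949, x_land=146.380, impact vy=-7.607
  bounce: vy ← 0.74·7.607 = 5.629
Arc 5: start y=0.000, vy=5.629 → t=1.148, apex=1.615, x_land=163.388, impact vy=-5.629
  bounce: vy ← 0.74·5.629 = 4.165
Arc 6: start y=0.000, vy=4.165 → t=0.849, apex=0.884, x_land=175.973, impact vy=-4.165
  bounce: vy ← 0.74·4.165 = 3.082
Arc 7: start y=0.000, vy=3.082 → t=0.628, apex=0.484, x_land=185.286, impact vy=-3.082
  bounce: vy ← 0.74·3.082 = 2.281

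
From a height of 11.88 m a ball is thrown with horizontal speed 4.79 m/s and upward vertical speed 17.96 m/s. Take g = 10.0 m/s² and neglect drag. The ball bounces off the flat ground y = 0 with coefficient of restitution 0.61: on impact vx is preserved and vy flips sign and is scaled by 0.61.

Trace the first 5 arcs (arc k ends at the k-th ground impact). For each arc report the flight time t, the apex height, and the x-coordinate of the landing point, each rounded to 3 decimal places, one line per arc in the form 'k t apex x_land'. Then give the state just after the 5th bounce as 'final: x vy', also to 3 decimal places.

1 4.163 28.008 19.940
2 2.887 10.422 33.771
3 1.761 3.878 42.208
4 1.074 1.443 47.354
5 0.655 0.537 50.493
final: 50.493 1.999

Arc 1: start y=11.880, vy=17.960 → t=4.163, apex=28.008, x_land=19.940, impact vy=-23.668
  bounce: vy ← 0.61·23.668 = 14.437
Arc 2: start y=0.000, vy=14.437 → t=2.887, apex=10.422, x_land=33.771, impact vy=-14.437
  bounce: vy ← 0.61·14.437 = 8.807
Arc 3: start y=0.000, vy=8.807 → t=1.761, apex=3.878, x_land=42.208, impact vy=-8.807
  bounce: vy ← 0.61·8.807 = 5.372
Arc 4: start y=0.000, vy=5.372 → t=1.074, apex=1.443, x_land=47.354, impact vy=-5.372
  bounce: vy ← 0.61·5.372 = 3.277
Arc 5: start y=0.000, vy=3.277 → t=0.655, apex=0.537, x_land=50.493, impact vy=-3.277
  bounce: vy ← 0.61·3.277 = 1.999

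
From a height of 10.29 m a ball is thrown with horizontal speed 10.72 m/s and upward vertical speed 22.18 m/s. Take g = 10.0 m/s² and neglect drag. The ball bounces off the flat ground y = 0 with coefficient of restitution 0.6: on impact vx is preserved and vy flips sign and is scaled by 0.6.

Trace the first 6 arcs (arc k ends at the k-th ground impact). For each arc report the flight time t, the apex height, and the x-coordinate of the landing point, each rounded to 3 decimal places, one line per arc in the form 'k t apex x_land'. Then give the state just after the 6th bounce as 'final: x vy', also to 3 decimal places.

1 4.860 34.888 52.094
2 3.170 12.560 86.074
3 1.902 4.521 106.462
4 1.141 1.628 118.695
5 0.685 0.586 126.035
6 0.411 0.211 130.439
final: 130.439 1.232

Arc 1: start y=10.290, vy=22.180 → t=4.860, apex=34.888, x_land=52.094, impact vy=-26.415
  bounce: vy ← 0.6·26.415 = 15.849
Arc 2: start y=0.000, vy=15.849 → t=3.170, apex=12.560, x_land=86.074, impact vy=-15.849
  bounce: vy ← 0.6·15.849 = 9.509
Arc 3: start y=0.000, vy=9.509 → t=1.902, apex=4.521, x_land=106.462, impact vy=-9.509
  bounce: vy ← 0.6·9.509 = 5.706
Arc 4: start y=0.000, vy=5.706 → t=1.141, apex=1.628, x_land=118.695, impact vy=-5.706
  bounce: vy ← 0.6·5.706 = 3.423
Arc 5: start y=0.000, vy=3.423 → t=0.685, apex=0.586, x_land=126.035, impact vy=-3.423
  bounce: vy ← 0.6·3.423 = 2.054
Arc 6: start y=0.000, vy=2.054 → t=0.411, apex=0.211, x_land=130.439, impact vy=-2.054
  bounce: vy ← 0.6·2.054 = 1.232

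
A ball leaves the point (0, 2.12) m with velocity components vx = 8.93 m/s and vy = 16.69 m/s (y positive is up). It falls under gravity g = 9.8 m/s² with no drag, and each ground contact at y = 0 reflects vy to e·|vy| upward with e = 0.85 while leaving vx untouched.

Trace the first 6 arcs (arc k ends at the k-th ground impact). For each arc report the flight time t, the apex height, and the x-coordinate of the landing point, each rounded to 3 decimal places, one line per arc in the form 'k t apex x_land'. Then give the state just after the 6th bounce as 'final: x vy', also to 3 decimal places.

1 3.529 16.332 31.512
2 3.104 11.800 59.227
3 2.638 8.525 82.785
4 2.242 6.160 102.810
5 1.906 4.450 119.830
6 1.620 3.215 134.298
final: 134.298 6.748

Arc 1: start y=2.120, vy=16.690 → t=3.529, apex=16.332, x_land=31.512, impact vy=-17.892
  bounce: vy ← 0.85·17.892 = 15.208
Arc 2: start y=0.000, vy=15.208 → t=3.104, apex=11.800, x_land=59.227, impact vy=-15.208
  bounce: vy ← 0.85·15.208 = 12.927
Arc 3: start y=0.000, vy=12.927 → t=2.638, apex=8.525, x_land=82.785, impact vy=-12.927
  bounce: vy ← 0.85·12.927 = 10.988
Arc 4: start y=0.000, vy=10.988 → t=2.242, apex=6.160, x_land=102.810, impact vy=-10.988
  bounce: vy ← 0.85·10.988 = 9.340
Arc 5: start y=0.000, vy=9.340 → t=1.906, apex=4.450, x_land=119.830, impact vy=-9.340
  bounce: vy ← 0.85·9.340 = 7.939
Arc 6: start y=0.000, vy=7.939 → t=1.620, apex=3.215, x_land=134.298, impact vy=-7.939
  bounce: vy ← 0.85·7.939 = 6.748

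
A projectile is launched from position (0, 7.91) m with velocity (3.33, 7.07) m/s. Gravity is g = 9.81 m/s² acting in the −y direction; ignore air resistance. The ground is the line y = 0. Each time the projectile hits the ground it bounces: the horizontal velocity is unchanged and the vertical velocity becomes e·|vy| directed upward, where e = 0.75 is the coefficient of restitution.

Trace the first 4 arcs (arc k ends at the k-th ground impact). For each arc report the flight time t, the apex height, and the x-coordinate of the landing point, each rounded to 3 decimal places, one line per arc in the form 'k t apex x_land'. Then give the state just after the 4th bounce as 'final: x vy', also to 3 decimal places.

Arc 1: start y=7.910, vy=7.070 → t=2.181, apex=10.458, x_land=7.262, impact vy=-14.324
  bounce: vy ← 0.75·14.324 = 10.743
Arc 2: start y=0.000, vy=10.743 → t=2.190, apex=5.882, x_land=14.556, impact vy=-10.743
  bounce: vy ← 0.75·10.743 = 8.057
Arc 3: start y=0.000, vy=8.057 → t=1.643, apex=3.309, x_land=20.026, impact vy=-8.057
  bounce: vy ← 0.75·8.057 = 6.043
Arc 4: start y=0.000, vy=6.043 → t=1.232, apex=1.861, x_land=24.128, impact vy=-6.043
  bounce: vy ← 0.75·6.043 = 4.532

1 2.181 10.458 7.262
2 2.190 5.882 14.556
3 1.643 3.309 20.026
4 1.232 1.861 24.128
final: 24.128 4.532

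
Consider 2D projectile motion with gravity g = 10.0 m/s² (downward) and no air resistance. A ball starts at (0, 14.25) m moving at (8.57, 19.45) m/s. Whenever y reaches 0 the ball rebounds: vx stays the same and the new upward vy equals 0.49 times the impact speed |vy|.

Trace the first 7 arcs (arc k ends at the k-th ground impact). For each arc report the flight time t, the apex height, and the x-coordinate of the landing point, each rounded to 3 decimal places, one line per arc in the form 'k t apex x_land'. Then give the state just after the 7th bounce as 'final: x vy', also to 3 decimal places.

1 4.520 33.165 38.740
2 2.524 7.963 60.371
3 1.237 1.912 70.970
4 0.606 0.459 76.163
5 0.297 0.110 78.708
6 0.146 0.026 79.955
7 0.071 0.006 80.566
final: 80.566 0.175

Arc 1: start y=14.250, vy=19.450 → t=4.520, apex=33.165, x_land=38.740, impact vy=-25.755
  bounce: vy ← 0.49·25.755 = 12.620
Arc 2: start y=0.000, vy=12.620 → t=2.524, apex=7.963, x_land=60.371, impact vy=-12.620
  bounce: vy ← 0.49·12.620 = 6.184
Arc 3: start y=0.000, vy=6.184 → t=1.237, apex=1.912, x_land=70.970, impact vy=-6.184
  bounce: vy ← 0.49·6.184 = 3.030
Arc 4: start y=0.000, vy=3.030 → t=0.606, apex=0.459, x_land=76.163, impact vy=-3.030
  bounce: vy ← 0.49·3.030 = 1.485
Arc 5: start y=0.000, vy=1.485 → t=0.297, apex=0.110, x_land=78.708, impact vy=-1.485
  bounce: vy ← 0.49·1.485 = 0.728
Arc 6: start y=0.000, vy=0.728 → t=0.146, apex=0.026, x_land=79.955, impact vy=-0.728
  bounce: vy ← 0.49·0.728 = 0.356
Arc 7: start y=0.000, vy=0.356 → t=0.071, apex=0.006, x_land=80.566, impact vy=-0.356
  bounce: vy ← 0.49·0.356 = 0.175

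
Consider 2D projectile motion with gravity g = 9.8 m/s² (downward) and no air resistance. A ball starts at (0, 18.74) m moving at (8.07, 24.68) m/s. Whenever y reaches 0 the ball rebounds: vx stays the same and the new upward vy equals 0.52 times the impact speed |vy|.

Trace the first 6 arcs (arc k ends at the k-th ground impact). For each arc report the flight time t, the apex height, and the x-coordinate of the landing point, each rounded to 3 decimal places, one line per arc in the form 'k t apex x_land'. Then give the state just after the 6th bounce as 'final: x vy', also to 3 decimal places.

Arc 1: start y=18.740, vy=24.680 → t=5.707, apex=49.817, x_land=46.055, impact vy=-31.248
  bounce: vy ← 0.52·31.248 = 16.249
Arc 2: start y=0.000, vy=16.249 → t=3.316, apex=13.470, x_land=72.815, impact vy=-16.249
  bounce: vy ← 0.52·16.249 = 8.449
Arc 3: start y=0.000, vy=8.449 → t=1.724, apex=3.642, x_land=86.731, impact vy=-8.449
  bounce: vy ← 0.52·8.449 = 4.394
Arc 4: start y=0.000, vy=4.394 → t=0.897, apex=0.985, x_land=93.967, impact vy=-4.394
  bounce: vy ← 0.52·4.394 = 2.285
Arc 5: start y=0.000, vy=2.285 → t=0.466, apex=0.266, x_land=97.730, impact vy=-2.285
  bounce: vy ← 0.52·2.285 = 1.188
Arc 6: start y=0.000, vy=1.188 → t=0.242, apex=0.072, x_land=99.686, impact vy=-1.188
  bounce: vy ← 0.52·1.188 = 0.618

1 5.707 49.817 46.055
2 3.316 13.470 72.815
3 1.724 3.642 86.731
4 0.897 0.985 93.967
5 0.466 0.266 97.730
6 0.242 0.072 99.686
final: 99.686 0.618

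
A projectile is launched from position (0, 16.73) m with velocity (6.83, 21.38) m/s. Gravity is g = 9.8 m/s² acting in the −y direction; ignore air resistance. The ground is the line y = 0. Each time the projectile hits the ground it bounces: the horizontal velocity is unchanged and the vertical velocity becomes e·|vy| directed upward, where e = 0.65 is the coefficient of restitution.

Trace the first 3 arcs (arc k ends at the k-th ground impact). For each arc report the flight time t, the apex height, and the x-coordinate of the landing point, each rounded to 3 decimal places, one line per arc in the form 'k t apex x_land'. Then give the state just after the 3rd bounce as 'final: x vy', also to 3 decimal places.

Arc 1: start y=16.730, vy=21.380 → t=5.041, apex=40.052, x_land=34.427, impact vy=-28.018
  bounce: vy ← 0.65·28.018 = 18.212
Arc 2: start y=0.000, vy=18.212 → t=3.717, apex=16.922, x_land=59.812, impact vy=-18.212
  bounce: vy ← 0.65·18.212 = 11.838
Arc 3: start y=0.000, vy=11.838 → t=2.416, apex=7.149, x_land=76.313, impact vy=-11.838
  bounce: vy ← 0.65·11.838 = 7.694

1 5.041 40.052 34.427
2 3.717 16.922 59.812
3 2.416 7.149 76.313
final: 76.313 7.694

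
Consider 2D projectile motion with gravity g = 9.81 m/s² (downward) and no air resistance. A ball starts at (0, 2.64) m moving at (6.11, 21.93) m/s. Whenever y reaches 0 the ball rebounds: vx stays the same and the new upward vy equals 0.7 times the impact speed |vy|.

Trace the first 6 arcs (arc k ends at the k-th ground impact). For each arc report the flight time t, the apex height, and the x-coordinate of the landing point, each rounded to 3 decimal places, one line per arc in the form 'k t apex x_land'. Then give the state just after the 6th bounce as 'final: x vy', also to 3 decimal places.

Arc 1: start y=2.640, vy=21.930 → t=4.588, apex=27.152, x_land=28.034, impact vy=-23.081
  bounce: vy ← 0.7·23.081 = 16.157
Arc 2: start y=0.000, vy=16.157 → t=3.294, apex=13.304, x_land=48.160, impact vy=-16.157
  bounce: vy ← 0.7·16.157 = 11.310
Arc 3: start y=0.000, vy=11.310 → t=2.306, apex=6.519, x_land=62.248, impact vy=-11.310
  bounce: vy ← 0.7·11.310 = 7.917
Arc 4: start y=0.000, vy=7.917 → t=1.614, apex=3.194, x_land=72.109, impact vy=-7.917
  bounce: vy ← 0.7·7.917 = 5.542
Arc 5: start y=0.000, vy=5.542 → t=1.130, apex=1.565, x_land=79.013, impact vy=-5.542
  bounce: vy ← 0.7·5.542 = 3.879
Arc 6: start y=0.000, vy=3.879 → t=0.791, apex=0.767, x_land=83.845, impact vy=-3.879
  bounce: vy ← 0.7·3.879 = 2.715

1 4.588 27.152 28.034
2 3.294 13.304 48.160
3 2.306 6.519 62.248
4 1.614 3.194 72.109
5 1.130 1.565 79.013
6 0.791 0.767 83.845
final: 83.845 2.715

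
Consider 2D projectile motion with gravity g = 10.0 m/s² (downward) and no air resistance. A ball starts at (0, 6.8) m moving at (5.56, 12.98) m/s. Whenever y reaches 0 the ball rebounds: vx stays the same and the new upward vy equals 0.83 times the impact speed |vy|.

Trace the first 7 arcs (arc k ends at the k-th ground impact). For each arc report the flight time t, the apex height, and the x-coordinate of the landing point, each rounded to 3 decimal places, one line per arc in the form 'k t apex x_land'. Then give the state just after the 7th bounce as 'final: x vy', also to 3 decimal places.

1 3.043 15.224 16.919
2 2.897 10.488 33.024
3 2.404 7.225 46.391
4 1.995 4.977 57.486
5 1.656 3.429 66.694
6 1.375 2.362 74.338
7 1.141 1.627 80.681
final: 80.681 4.735

Arc 1: start y=6.800, vy=12.980 → t=3.043, apex=15.224, x_land=16.919, impact vy=-17.449
  bounce: vy ← 0.83·17.449 = 14.483
Arc 2: start y=0.000, vy=14.483 → t=2.897, apex=10.488, x_land=33.024, impact vy=-14.483
  bounce: vy ← 0.83·14.483 = 12.021
Arc 3: start y=0.000, vy=12.021 → t=2.404, apex=7.225, x_land=46.391, impact vy=-12.021
  bounce: vy ← 0.83·12.021 = 9.977
Arc 4: start y=0.000, vy=9.977 → t=1.995, apex=4.977, x_land=57.486, impact vy=-9.977
  bounce: vy ← 0.83·9.977 = 8.281
Arc 5: start y=0.000, vy=8.281 → t=1.656, apex=3.429, x_land=66.694, impact vy=-8.281
  bounce: vy ← 0.83·8.281 = 6.873
Arc 6: start y=0.000, vy=6.873 → t=1.375, apex=2.362, x_land=74.338, impact vy=-6.873
  bounce: vy ← 0.83·6.873 = 5.705
Arc 7: start y=0.000, vy=5.705 → t=1.141, apex=1.627, x_land=80.681, impact vy=-5.705
  bounce: vy ← 0.83·5.705 = 4.735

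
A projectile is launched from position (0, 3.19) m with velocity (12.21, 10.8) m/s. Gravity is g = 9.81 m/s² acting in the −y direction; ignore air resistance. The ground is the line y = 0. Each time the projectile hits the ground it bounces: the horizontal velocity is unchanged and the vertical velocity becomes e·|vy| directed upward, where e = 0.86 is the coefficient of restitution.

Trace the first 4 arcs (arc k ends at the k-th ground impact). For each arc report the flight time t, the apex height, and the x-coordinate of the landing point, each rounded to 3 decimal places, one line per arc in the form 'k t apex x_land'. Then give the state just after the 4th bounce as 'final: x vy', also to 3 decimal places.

Arc 1: start y=3.190, vy=10.800 → t=2.466, apex=9.135, x_land=30.105, impact vy=-13.388
  bounce: vy ← 0.86·13.388 = 11.513
Arc 2: start y=0.000, vy=11.513 → t=2.347, apex=6.756, x_land=58.765, impact vy=-11.513
  bounce: vy ← 0.86·11.513 = 9.901
Arc 3: start y=0.000, vy=9.901 → t=2.019, apex=4.997, x_land=83.413, impact vy=-9.901
  bounce: vy ← 0.86·9.901 = 8.515
Arc 4: start y=0.000, vy=8.515 → t=1.736, apex=3.696, x_land=104.610, impact vy=-8.515
  bounce: vy ← 0.86·8.515 = 7.323

1 2.466 9.135 30.105
2 2.347 6.756 58.765
3 2.019 4.997 83.413
4 1.736 3.696 104.610
final: 104.610 7.323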